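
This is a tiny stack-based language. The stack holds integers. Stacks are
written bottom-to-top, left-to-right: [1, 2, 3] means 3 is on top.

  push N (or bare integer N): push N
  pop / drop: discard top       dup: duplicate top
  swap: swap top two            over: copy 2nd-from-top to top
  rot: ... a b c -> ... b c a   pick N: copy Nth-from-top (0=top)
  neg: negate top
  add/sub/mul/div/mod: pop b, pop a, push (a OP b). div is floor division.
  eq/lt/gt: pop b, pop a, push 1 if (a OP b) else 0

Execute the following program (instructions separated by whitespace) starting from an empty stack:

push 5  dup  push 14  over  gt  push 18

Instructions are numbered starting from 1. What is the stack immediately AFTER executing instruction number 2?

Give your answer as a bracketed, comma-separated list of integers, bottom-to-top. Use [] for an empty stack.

Step 1 ('push 5'): [5]
Step 2 ('dup'): [5, 5]

Answer: [5, 5]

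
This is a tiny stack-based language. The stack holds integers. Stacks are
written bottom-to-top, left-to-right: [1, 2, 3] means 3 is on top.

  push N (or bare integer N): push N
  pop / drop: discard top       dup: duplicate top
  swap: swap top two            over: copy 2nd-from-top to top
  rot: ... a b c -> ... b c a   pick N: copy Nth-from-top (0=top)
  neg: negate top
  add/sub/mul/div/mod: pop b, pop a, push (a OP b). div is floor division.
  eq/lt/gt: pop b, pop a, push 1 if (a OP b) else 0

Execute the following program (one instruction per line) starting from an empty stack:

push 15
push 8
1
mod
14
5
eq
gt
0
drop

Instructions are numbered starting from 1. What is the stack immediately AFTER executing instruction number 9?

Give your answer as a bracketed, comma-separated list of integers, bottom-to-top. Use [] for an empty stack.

Step 1 ('push 15'): [15]
Step 2 ('push 8'): [15, 8]
Step 3 ('1'): [15, 8, 1]
Step 4 ('mod'): [15, 0]
Step 5 ('14'): [15, 0, 14]
Step 6 ('5'): [15, 0, 14, 5]
Step 7 ('eq'): [15, 0, 0]
Step 8 ('gt'): [15, 0]
Step 9 ('0'): [15, 0, 0]

Answer: [15, 0, 0]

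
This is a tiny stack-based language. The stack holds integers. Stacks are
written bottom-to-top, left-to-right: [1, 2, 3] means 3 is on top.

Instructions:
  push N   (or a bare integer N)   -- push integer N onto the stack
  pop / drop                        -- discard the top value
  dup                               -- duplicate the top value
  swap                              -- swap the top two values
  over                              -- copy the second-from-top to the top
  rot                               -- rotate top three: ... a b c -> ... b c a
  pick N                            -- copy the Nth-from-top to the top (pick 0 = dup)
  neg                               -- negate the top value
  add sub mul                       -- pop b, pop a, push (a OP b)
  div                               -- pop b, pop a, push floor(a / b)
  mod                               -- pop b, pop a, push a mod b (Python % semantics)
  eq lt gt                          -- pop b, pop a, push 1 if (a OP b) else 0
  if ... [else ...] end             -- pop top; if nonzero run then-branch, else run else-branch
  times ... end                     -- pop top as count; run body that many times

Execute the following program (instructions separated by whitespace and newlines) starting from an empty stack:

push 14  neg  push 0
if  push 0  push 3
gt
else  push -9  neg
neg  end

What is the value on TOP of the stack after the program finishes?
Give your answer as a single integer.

Answer: -9

Derivation:
After 'push 14': [14]
After 'neg': [-14]
After 'push 0': [-14, 0]
After 'if': [-14]
After 'push -9': [-14, -9]
After 'neg': [-14, 9]
After 'neg': [-14, -9]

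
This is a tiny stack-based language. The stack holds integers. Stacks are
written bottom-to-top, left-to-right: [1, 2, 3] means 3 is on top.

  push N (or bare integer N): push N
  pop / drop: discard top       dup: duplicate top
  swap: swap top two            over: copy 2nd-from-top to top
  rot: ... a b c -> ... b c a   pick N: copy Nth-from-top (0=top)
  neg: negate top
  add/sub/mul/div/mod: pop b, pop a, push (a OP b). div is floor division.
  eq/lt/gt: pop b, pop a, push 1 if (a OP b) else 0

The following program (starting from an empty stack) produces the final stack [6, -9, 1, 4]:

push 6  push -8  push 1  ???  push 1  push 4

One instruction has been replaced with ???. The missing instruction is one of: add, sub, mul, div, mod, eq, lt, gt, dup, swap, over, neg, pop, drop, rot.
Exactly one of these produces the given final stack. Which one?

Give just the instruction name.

Stack before ???: [6, -8, 1]
Stack after ???:  [6, -9]
The instruction that transforms [6, -8, 1] -> [6, -9] is: sub

Answer: sub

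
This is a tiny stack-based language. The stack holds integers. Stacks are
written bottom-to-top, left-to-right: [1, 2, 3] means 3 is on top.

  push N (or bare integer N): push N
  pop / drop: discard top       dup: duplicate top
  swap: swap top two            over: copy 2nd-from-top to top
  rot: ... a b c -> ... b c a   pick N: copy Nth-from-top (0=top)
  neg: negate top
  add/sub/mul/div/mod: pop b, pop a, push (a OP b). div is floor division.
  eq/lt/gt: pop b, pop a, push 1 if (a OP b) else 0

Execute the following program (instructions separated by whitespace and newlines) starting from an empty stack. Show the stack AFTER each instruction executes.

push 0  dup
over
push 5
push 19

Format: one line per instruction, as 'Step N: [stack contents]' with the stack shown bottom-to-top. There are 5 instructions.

Step 1: [0]
Step 2: [0, 0]
Step 3: [0, 0, 0]
Step 4: [0, 0, 0, 5]
Step 5: [0, 0, 0, 5, 19]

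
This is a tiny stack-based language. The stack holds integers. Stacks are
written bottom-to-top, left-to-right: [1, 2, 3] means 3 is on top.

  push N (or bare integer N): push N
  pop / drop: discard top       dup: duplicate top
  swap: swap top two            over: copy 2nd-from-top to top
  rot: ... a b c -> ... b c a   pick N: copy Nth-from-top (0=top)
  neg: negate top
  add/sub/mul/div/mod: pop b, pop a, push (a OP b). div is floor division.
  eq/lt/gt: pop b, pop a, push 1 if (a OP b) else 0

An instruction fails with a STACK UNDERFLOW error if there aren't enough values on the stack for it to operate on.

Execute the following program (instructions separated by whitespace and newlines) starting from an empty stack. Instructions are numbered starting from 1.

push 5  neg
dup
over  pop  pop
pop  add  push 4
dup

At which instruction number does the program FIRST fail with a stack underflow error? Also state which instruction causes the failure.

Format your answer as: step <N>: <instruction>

Answer: step 8: add

Derivation:
Step 1 ('push 5'): stack = [5], depth = 1
Step 2 ('neg'): stack = [-5], depth = 1
Step 3 ('dup'): stack = [-5, -5], depth = 2
Step 4 ('over'): stack = [-5, -5, -5], depth = 3
Step 5 ('pop'): stack = [-5, -5], depth = 2
Step 6 ('pop'): stack = [-5], depth = 1
Step 7 ('pop'): stack = [], depth = 0
Step 8 ('add'): needs 2 value(s) but depth is 0 — STACK UNDERFLOW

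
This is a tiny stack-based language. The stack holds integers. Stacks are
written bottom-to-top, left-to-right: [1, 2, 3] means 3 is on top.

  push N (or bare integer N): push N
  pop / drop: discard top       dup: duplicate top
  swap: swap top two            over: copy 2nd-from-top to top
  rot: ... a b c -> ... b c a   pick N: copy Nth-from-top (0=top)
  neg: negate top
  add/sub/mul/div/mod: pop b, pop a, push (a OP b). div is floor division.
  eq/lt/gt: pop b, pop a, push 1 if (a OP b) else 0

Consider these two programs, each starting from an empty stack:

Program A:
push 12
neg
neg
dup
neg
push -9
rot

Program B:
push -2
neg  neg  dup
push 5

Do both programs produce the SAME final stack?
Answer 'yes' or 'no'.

Program A trace:
  After 'push 12': [12]
  After 'neg': [-12]
  After 'neg': [12]
  After 'dup': [12, 12]
  After 'neg': [12, -12]
  After 'push -9': [12, -12, -9]
  After 'rot': [-12, -9, 12]
Program A final stack: [-12, -9, 12]

Program B trace:
  After 'push -2': [-2]
  After 'neg': [2]
  After 'neg': [-2]
  After 'dup': [-2, -2]
  After 'push 5': [-2, -2, 5]
Program B final stack: [-2, -2, 5]
Same: no

Answer: no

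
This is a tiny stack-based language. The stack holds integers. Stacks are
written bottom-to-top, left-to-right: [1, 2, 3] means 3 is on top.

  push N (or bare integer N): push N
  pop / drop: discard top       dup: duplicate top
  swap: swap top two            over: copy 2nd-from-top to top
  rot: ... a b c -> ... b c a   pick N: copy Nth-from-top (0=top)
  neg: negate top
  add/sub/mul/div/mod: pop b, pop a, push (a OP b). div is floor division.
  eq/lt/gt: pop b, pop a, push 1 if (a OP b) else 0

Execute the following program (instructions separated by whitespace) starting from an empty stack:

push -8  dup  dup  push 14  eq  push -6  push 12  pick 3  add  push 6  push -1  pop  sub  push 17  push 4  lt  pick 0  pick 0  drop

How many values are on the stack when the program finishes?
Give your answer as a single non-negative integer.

Answer: 7

Derivation:
After 'push -8': stack = [-8] (depth 1)
After 'dup': stack = [-8, -8] (depth 2)
After 'dup': stack = [-8, -8, -8] (depth 3)
After 'push 14': stack = [-8, -8, -8, 14] (depth 4)
After 'eq': stack = [-8, -8, 0] (depth 3)
After 'push -6': stack = [-8, -8, 0, -6] (depth 4)
After 'push 12': stack = [-8, -8, 0, -6, 12] (depth 5)
After 'pick 3': stack = [-8, -8, 0, -6, 12, -8] (depth 6)
After 'add': stack = [-8, -8, 0, -6, 4] (depth 5)
After 'push 6': stack = [-8, -8, 0, -6, 4, 6] (depth 6)
After 'push -1': stack = [-8, -8, 0, -6, 4, 6, -1] (depth 7)
After 'pop': stack = [-8, -8, 0, -6, 4, 6] (depth 6)
After 'sub': stack = [-8, -8, 0, -6, -2] (depth 5)
After 'push 17': stack = [-8, -8, 0, -6, -2, 17] (depth 6)
After 'push 4': stack = [-8, -8, 0, -6, -2, 17, 4] (depth 7)
After 'lt': stack = [-8, -8, 0, -6, -2, 0] (depth 6)
After 'pick 0': stack = [-8, -8, 0, -6, -2, 0, 0] (depth 7)
After 'pick 0': stack = [-8, -8, 0, -6, -2, 0, 0, 0] (depth 8)
After 'drop': stack = [-8, -8, 0, -6, -2, 0, 0] (depth 7)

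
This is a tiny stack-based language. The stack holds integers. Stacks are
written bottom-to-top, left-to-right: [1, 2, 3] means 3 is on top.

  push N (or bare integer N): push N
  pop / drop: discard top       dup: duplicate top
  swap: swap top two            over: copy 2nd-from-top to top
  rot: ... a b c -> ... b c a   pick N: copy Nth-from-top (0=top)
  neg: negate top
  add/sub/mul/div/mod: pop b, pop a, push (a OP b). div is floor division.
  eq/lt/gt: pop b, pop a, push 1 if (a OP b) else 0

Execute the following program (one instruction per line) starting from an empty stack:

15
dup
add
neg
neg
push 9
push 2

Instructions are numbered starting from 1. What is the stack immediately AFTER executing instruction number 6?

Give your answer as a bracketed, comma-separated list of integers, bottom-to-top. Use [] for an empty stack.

Step 1 ('15'): [15]
Step 2 ('dup'): [15, 15]
Step 3 ('add'): [30]
Step 4 ('neg'): [-30]
Step 5 ('neg'): [30]
Step 6 ('push 9'): [30, 9]

Answer: [30, 9]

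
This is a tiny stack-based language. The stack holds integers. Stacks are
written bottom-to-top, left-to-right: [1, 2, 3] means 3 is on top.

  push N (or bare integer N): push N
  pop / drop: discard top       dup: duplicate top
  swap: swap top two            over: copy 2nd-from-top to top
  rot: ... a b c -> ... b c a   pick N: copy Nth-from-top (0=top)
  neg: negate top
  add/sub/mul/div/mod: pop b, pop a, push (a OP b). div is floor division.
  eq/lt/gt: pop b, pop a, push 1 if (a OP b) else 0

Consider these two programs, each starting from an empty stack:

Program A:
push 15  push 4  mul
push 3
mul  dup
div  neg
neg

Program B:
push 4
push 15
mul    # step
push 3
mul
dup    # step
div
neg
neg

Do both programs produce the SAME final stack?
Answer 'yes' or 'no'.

Answer: yes

Derivation:
Program A trace:
  After 'push 15': [15]
  After 'push 4': [15, 4]
  After 'mul': [60]
  After 'push 3': [60, 3]
  After 'mul': [180]
  After 'dup': [180, 180]
  After 'div': [1]
  After 'neg': [-1]
  After 'neg': [1]
Program A final stack: [1]

Program B trace:
  After 'push 4': [4]
  After 'push 15': [4, 15]
  After 'mul': [60]
  After 'push 3': [60, 3]
  After 'mul': [180]
  After 'dup': [180, 180]
  After 'div': [1]
  After 'neg': [-1]
  After 'neg': [1]
Program B final stack: [1]
Same: yes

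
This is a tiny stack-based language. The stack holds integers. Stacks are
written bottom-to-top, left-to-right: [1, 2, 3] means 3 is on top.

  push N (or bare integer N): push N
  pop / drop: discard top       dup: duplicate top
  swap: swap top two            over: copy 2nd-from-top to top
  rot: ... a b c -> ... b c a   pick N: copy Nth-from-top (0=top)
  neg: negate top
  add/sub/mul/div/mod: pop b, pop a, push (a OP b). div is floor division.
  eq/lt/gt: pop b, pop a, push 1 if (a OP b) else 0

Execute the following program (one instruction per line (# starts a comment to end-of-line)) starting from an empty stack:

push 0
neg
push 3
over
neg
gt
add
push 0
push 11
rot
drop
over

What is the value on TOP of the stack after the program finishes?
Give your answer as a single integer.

Answer: 0

Derivation:
After 'push 0': [0]
After 'neg': [0]
After 'push 3': [0, 3]
After 'over': [0, 3, 0]
After 'neg': [0, 3, 0]
After 'gt': [0, 1]
After 'add': [1]
After 'push 0': [1, 0]
After 'push 11': [1, 0, 11]
After 'rot': [0, 11, 1]
After 'drop': [0, 11]
After 'over': [0, 11, 0]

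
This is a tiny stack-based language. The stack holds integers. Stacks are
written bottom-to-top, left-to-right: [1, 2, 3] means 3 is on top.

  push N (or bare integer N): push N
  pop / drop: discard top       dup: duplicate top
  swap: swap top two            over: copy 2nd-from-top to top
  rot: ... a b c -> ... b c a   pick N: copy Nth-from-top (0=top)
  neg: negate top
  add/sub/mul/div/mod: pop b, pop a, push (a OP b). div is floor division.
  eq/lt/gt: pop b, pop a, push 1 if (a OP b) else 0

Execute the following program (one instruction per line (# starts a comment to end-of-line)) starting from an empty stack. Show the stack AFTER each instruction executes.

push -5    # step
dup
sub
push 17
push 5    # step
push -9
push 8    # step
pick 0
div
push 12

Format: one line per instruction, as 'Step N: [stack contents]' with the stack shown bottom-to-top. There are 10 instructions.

Step 1: [-5]
Step 2: [-5, -5]
Step 3: [0]
Step 4: [0, 17]
Step 5: [0, 17, 5]
Step 6: [0, 17, 5, -9]
Step 7: [0, 17, 5, -9, 8]
Step 8: [0, 17, 5, -9, 8, 8]
Step 9: [0, 17, 5, -9, 1]
Step 10: [0, 17, 5, -9, 1, 12]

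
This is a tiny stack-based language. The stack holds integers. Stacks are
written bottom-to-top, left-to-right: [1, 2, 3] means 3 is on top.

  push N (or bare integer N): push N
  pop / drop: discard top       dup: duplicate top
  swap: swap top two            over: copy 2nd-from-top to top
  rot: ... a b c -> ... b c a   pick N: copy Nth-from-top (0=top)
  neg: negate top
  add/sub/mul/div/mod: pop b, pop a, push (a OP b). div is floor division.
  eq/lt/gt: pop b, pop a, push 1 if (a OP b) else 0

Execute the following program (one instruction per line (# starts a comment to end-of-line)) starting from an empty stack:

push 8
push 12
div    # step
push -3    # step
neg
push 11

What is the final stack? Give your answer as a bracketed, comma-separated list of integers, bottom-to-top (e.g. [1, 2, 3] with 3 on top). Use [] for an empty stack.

After 'push 8': [8]
After 'push 12': [8, 12]
After 'div': [0]
After 'push -3': [0, -3]
After 'neg': [0, 3]
After 'push 11': [0, 3, 11]

Answer: [0, 3, 11]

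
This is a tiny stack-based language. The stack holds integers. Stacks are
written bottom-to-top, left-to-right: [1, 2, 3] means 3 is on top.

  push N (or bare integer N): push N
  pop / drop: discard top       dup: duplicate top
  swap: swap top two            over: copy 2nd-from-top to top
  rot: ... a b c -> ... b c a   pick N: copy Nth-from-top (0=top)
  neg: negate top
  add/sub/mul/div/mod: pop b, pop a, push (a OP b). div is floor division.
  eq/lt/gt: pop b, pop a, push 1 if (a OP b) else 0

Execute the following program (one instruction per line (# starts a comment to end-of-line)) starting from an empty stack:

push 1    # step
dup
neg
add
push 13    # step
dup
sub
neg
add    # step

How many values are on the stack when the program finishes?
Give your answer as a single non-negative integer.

Answer: 1

Derivation:
After 'push 1': stack = [1] (depth 1)
After 'dup': stack = [1, 1] (depth 2)
After 'neg': stack = [1, -1] (depth 2)
After 'add': stack = [0] (depth 1)
After 'push 13': stack = [0, 13] (depth 2)
After 'dup': stack = [0, 13, 13] (depth 3)
After 'sub': stack = [0, 0] (depth 2)
After 'neg': stack = [0, 0] (depth 2)
After 'add': stack = [0] (depth 1)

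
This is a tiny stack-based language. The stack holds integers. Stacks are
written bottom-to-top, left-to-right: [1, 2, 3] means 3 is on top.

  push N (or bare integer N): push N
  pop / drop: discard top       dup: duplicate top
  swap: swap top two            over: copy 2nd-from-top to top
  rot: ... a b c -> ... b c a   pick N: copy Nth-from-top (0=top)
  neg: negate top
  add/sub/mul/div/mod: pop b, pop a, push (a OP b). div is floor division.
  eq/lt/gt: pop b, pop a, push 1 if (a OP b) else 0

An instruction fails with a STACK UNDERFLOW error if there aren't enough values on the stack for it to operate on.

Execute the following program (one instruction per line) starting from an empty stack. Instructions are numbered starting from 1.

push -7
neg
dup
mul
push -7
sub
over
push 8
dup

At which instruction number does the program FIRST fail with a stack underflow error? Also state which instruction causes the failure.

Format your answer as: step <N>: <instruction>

Step 1 ('push -7'): stack = [-7], depth = 1
Step 2 ('neg'): stack = [7], depth = 1
Step 3 ('dup'): stack = [7, 7], depth = 2
Step 4 ('mul'): stack = [49], depth = 1
Step 5 ('push -7'): stack = [49, -7], depth = 2
Step 6 ('sub'): stack = [56], depth = 1
Step 7 ('over'): needs 2 value(s) but depth is 1 — STACK UNDERFLOW

Answer: step 7: over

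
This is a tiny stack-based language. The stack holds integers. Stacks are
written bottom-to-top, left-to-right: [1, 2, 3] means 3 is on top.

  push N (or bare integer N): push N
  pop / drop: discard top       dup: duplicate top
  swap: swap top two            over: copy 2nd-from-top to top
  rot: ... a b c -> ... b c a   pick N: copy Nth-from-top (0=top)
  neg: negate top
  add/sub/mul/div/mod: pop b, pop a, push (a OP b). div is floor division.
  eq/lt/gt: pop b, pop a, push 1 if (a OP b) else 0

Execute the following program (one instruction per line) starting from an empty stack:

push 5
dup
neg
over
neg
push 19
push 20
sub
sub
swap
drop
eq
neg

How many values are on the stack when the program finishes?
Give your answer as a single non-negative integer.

After 'push 5': stack = [5] (depth 1)
After 'dup': stack = [5, 5] (depth 2)
After 'neg': stack = [5, -5] (depth 2)
After 'over': stack = [5, -5, 5] (depth 3)
After 'neg': stack = [5, -5, -5] (depth 3)
After 'push 19': stack = [5, -5, -5, 19] (depth 4)
After 'push 20': stack = [5, -5, -5, 19, 20] (depth 5)
After 'sub': stack = [5, -5, -5, -1] (depth 4)
After 'sub': stack = [5, -5, -4] (depth 3)
After 'swap': stack = [5, -4, -5] (depth 3)
After 'drop': stack = [5, -4] (depth 2)
After 'eq': stack = [0] (depth 1)
After 'neg': stack = [0] (depth 1)

Answer: 1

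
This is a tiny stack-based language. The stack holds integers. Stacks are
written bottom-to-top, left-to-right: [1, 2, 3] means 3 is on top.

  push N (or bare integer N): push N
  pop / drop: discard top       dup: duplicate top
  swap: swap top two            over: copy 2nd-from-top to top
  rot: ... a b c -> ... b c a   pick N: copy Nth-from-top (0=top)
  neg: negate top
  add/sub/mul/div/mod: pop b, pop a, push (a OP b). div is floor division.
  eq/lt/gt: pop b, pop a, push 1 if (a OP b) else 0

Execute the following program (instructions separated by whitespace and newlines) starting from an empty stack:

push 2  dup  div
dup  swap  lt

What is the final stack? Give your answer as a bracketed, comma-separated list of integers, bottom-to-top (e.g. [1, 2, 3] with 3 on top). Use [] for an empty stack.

Answer: [0]

Derivation:
After 'push 2': [2]
After 'dup': [2, 2]
After 'div': [1]
After 'dup': [1, 1]
After 'swap': [1, 1]
After 'lt': [0]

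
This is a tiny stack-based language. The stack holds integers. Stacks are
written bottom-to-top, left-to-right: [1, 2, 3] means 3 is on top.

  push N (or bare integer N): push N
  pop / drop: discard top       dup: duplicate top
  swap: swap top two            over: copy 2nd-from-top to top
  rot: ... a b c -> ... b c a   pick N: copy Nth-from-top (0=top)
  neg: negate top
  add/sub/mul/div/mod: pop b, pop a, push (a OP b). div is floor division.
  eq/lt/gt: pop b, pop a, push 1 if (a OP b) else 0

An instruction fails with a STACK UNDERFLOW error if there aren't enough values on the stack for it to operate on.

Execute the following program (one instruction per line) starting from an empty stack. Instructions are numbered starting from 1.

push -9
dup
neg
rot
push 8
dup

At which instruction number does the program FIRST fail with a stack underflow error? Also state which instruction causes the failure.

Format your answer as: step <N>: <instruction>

Answer: step 4: rot

Derivation:
Step 1 ('push -9'): stack = [-9], depth = 1
Step 2 ('dup'): stack = [-9, -9], depth = 2
Step 3 ('neg'): stack = [-9, 9], depth = 2
Step 4 ('rot'): needs 3 value(s) but depth is 2 — STACK UNDERFLOW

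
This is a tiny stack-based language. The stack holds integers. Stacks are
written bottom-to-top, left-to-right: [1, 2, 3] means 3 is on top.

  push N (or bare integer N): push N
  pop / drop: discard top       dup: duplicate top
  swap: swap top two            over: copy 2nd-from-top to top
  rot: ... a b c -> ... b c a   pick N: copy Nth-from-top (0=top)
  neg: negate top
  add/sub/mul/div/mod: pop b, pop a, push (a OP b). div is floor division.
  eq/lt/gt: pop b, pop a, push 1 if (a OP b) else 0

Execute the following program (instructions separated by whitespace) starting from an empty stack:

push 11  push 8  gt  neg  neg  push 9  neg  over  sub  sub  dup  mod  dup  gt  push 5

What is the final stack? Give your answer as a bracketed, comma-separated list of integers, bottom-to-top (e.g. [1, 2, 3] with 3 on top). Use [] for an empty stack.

Answer: [0, 5]

Derivation:
After 'push 11': [11]
After 'push 8': [11, 8]
After 'gt': [1]
After 'neg': [-1]
After 'neg': [1]
After 'push 9': [1, 9]
After 'neg': [1, -9]
After 'over': [1, -9, 1]
After 'sub': [1, -10]
After 'sub': [11]
After 'dup': [11, 11]
After 'mod': [0]
After 'dup': [0, 0]
After 'gt': [0]
After 'push 5': [0, 5]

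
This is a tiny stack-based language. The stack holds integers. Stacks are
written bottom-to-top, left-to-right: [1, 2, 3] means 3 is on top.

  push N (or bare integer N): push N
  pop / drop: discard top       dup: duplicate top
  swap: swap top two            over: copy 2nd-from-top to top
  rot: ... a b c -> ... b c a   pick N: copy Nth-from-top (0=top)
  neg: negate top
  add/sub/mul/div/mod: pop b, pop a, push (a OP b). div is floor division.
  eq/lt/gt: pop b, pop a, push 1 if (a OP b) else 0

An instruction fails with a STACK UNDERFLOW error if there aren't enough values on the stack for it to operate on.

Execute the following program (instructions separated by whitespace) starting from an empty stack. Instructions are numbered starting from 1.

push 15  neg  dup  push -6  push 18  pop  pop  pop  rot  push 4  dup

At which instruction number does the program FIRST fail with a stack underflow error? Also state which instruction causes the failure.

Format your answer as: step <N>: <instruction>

Step 1 ('push 15'): stack = [15], depth = 1
Step 2 ('neg'): stack = [-15], depth = 1
Step 3 ('dup'): stack = [-15, -15], depth = 2
Step 4 ('push -6'): stack = [-15, -15, -6], depth = 3
Step 5 ('push 18'): stack = [-15, -15, -6, 18], depth = 4
Step 6 ('pop'): stack = [-15, -15, -6], depth = 3
Step 7 ('pop'): stack = [-15, -15], depth = 2
Step 8 ('pop'): stack = [-15], depth = 1
Step 9 ('rot'): needs 3 value(s) but depth is 1 — STACK UNDERFLOW

Answer: step 9: rot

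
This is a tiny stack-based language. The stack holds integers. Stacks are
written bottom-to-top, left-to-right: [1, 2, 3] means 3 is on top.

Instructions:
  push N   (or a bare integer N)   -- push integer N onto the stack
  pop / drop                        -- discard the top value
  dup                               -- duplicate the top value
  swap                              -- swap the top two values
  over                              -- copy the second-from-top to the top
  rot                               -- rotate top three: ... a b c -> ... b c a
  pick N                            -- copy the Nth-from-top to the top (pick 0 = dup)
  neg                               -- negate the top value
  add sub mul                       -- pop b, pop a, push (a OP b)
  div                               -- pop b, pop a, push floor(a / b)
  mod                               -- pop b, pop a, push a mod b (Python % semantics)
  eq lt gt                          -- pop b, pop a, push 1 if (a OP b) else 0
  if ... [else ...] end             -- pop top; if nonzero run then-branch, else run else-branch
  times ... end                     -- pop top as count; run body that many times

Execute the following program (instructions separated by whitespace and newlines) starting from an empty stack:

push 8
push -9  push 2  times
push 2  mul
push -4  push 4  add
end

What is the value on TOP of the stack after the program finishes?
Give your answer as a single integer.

After 'push 8': [8]
After 'push -9': [8, -9]
After 'push 2': [8, -9, 2]
After 'times': [8, -9]
After 'push 2': [8, -9, 2]
After 'mul': [8, -18]
After 'push -4': [8, -18, -4]
After 'push 4': [8, -18, -4, 4]
After 'add': [8, -18, 0]
After 'push 2': [8, -18, 0, 2]
After 'mul': [8, -18, 0]
After 'push -4': [8, -18, 0, -4]
After 'push 4': [8, -18, 0, -4, 4]
After 'add': [8, -18, 0, 0]

Answer: 0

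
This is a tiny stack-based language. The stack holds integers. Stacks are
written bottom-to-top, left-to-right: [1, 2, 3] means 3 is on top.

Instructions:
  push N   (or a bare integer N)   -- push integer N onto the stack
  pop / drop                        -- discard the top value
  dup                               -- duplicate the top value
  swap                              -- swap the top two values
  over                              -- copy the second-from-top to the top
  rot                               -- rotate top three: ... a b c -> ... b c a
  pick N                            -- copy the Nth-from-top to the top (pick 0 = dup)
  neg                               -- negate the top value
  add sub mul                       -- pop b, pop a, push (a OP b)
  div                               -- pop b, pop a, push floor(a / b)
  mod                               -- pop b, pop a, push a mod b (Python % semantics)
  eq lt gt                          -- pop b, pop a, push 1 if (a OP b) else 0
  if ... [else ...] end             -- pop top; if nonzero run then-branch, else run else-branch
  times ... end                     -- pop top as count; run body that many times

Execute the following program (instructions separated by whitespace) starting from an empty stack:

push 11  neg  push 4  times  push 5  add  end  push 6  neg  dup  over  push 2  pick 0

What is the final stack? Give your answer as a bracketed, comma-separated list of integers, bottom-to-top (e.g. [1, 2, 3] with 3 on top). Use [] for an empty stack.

After 'push 11': [11]
After 'neg': [-11]
After 'push 4': [-11, 4]
After 'times': [-11]
After 'push 5': [-11, 5]
After 'add': [-6]
After 'push 5': [-6, 5]
After 'add': [-1]
After 'push 5': [-1, 5]
After 'add': [4]
After 'push 5': [4, 5]
After 'add': [9]
After 'push 6': [9, 6]
After 'neg': [9, -6]
After 'dup': [9, -6, -6]
After 'over': [9, -6, -6, -6]
After 'push 2': [9, -6, -6, -6, 2]
After 'pick 0': [9, -6, -6, -6, 2, 2]

Answer: [9, -6, -6, -6, 2, 2]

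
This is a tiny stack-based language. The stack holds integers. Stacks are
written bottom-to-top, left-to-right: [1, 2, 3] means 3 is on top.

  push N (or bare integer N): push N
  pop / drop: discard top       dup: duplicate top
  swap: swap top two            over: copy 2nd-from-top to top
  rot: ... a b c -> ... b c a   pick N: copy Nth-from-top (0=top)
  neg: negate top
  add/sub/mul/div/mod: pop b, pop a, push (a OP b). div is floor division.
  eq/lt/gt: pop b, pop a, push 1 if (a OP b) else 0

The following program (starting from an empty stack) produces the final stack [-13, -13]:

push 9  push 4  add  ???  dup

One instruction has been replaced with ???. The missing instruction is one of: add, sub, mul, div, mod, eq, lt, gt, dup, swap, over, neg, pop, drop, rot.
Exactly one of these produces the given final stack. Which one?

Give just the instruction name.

Stack before ???: [13]
Stack after ???:  [-13]
The instruction that transforms [13] -> [-13] is: neg

Answer: neg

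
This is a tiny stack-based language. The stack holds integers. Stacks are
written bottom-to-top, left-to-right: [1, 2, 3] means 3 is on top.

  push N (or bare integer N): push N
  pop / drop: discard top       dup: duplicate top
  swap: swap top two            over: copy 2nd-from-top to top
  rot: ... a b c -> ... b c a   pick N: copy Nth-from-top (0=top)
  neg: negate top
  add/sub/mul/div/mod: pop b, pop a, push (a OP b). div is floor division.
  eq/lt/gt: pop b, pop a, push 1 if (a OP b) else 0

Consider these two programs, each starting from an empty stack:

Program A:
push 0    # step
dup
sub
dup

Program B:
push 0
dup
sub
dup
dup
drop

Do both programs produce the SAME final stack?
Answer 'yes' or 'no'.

Program A trace:
  After 'push 0': [0]
  After 'dup': [0, 0]
  After 'sub': [0]
  After 'dup': [0, 0]
Program A final stack: [0, 0]

Program B trace:
  After 'push 0': [0]
  After 'dup': [0, 0]
  After 'sub': [0]
  After 'dup': [0, 0]
  After 'dup': [0, 0, 0]
  After 'drop': [0, 0]
Program B final stack: [0, 0]
Same: yes

Answer: yes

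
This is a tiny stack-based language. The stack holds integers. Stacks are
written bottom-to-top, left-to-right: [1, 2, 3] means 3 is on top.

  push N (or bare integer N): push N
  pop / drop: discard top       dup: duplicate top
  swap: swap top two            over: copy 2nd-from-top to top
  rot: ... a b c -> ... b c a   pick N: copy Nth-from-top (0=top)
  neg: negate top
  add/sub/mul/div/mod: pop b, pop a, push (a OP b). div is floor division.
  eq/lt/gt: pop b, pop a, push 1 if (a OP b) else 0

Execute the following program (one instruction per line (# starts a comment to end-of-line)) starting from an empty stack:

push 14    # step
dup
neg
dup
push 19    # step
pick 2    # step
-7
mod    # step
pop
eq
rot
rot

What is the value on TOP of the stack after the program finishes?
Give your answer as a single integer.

Answer: -14

Derivation:
After 'push 14': [14]
After 'dup': [14, 14]
After 'neg': [14, -14]
After 'dup': [14, -14, -14]
After 'push 19': [14, -14, -14, 19]
After 'pick 2': [14, -14, -14, 19, -14]
After 'push -7': [14, -14, -14, 19, -14, -7]
After 'mod': [14, -14, -14, 19, 0]
After 'pop': [14, -14, -14, 19]
After 'eq': [14, -14, 0]
After 'rot': [-14, 0, 14]
After 'rot': [0, 14, -14]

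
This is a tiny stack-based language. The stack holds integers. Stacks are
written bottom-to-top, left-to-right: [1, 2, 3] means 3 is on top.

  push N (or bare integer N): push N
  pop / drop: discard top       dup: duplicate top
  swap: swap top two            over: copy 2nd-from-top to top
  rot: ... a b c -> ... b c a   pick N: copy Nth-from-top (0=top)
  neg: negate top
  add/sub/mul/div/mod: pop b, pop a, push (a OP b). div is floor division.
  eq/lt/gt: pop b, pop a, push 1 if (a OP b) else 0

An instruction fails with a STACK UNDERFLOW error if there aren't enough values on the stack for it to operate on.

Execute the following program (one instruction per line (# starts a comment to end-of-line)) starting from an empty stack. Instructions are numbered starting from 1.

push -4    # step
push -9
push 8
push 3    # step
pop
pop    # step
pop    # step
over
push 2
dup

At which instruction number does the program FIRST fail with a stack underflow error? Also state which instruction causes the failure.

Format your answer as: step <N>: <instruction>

Answer: step 8: over

Derivation:
Step 1 ('push -4'): stack = [-4], depth = 1
Step 2 ('push -9'): stack = [-4, -9], depth = 2
Step 3 ('push 8'): stack = [-4, -9, 8], depth = 3
Step 4 ('push 3'): stack = [-4, -9, 8, 3], depth = 4
Step 5 ('pop'): stack = [-4, -9, 8], depth = 3
Step 6 ('pop'): stack = [-4, -9], depth = 2
Step 7 ('pop'): stack = [-4], depth = 1
Step 8 ('over'): needs 2 value(s) but depth is 1 — STACK UNDERFLOW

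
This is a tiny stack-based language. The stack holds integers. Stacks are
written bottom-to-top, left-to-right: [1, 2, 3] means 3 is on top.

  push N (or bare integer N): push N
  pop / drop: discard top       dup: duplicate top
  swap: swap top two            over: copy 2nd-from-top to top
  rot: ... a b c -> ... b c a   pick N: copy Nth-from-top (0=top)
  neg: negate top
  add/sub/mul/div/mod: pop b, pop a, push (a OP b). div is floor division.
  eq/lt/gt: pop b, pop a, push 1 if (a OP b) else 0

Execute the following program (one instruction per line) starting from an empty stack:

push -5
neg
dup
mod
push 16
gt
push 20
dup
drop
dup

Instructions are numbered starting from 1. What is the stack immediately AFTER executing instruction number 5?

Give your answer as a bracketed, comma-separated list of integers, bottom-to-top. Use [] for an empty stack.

Answer: [0, 16]

Derivation:
Step 1 ('push -5'): [-5]
Step 2 ('neg'): [5]
Step 3 ('dup'): [5, 5]
Step 4 ('mod'): [0]
Step 5 ('push 16'): [0, 16]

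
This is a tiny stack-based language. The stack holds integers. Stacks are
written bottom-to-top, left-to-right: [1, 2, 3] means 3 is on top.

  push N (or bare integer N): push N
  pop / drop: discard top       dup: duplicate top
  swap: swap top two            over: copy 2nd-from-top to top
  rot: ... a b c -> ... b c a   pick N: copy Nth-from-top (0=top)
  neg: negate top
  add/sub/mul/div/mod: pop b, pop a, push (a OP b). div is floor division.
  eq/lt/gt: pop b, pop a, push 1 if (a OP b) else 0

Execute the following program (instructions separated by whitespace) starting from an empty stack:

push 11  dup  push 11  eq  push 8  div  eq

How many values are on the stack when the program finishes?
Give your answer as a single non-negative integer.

After 'push 11': stack = [11] (depth 1)
After 'dup': stack = [11, 11] (depth 2)
After 'push 11': stack = [11, 11, 11] (depth 3)
After 'eq': stack = [11, 1] (depth 2)
After 'push 8': stack = [11, 1, 8] (depth 3)
After 'div': stack = [11, 0] (depth 2)
After 'eq': stack = [0] (depth 1)

Answer: 1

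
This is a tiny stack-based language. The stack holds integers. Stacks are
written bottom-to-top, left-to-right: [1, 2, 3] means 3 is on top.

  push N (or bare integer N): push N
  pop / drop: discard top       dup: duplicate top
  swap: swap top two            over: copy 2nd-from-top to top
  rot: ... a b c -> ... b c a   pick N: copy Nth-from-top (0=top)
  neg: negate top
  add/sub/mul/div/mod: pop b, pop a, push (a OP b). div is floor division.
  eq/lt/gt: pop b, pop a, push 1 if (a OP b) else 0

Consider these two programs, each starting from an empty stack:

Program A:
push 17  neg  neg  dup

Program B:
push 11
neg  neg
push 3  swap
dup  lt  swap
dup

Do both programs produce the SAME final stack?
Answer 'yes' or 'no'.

Answer: no

Derivation:
Program A trace:
  After 'push 17': [17]
  After 'neg': [-17]
  After 'neg': [17]
  After 'dup': [17, 17]
Program A final stack: [17, 17]

Program B trace:
  After 'push 11': [11]
  After 'neg': [-11]
  After 'neg': [11]
  After 'push 3': [11, 3]
  After 'swap': [3, 11]
  After 'dup': [3, 11, 11]
  After 'lt': [3, 0]
  After 'swap': [0, 3]
  After 'dup': [0, 3, 3]
Program B final stack: [0, 3, 3]
Same: no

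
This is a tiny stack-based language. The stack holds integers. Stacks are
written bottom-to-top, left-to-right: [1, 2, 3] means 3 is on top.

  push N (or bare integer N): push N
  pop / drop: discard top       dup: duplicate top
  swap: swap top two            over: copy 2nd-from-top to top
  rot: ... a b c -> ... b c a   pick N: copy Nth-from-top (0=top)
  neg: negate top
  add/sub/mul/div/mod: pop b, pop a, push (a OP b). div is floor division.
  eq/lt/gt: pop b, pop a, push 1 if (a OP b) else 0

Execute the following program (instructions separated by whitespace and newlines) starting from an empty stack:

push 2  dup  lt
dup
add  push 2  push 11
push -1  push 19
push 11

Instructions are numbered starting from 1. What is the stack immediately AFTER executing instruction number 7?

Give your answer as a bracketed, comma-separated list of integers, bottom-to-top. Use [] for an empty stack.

Step 1 ('push 2'): [2]
Step 2 ('dup'): [2, 2]
Step 3 ('lt'): [0]
Step 4 ('dup'): [0, 0]
Step 5 ('add'): [0]
Step 6 ('push 2'): [0, 2]
Step 7 ('push 11'): [0, 2, 11]

Answer: [0, 2, 11]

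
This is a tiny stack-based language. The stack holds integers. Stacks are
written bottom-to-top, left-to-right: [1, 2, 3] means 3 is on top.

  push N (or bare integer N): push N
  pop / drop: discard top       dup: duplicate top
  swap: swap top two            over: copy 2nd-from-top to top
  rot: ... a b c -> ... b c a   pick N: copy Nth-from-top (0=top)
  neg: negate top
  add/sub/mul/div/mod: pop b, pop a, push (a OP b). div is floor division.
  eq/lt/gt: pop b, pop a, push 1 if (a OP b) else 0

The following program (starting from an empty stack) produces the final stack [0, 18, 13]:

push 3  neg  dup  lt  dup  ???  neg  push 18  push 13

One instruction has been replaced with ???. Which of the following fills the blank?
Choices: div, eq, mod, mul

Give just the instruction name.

Answer: mul

Derivation:
Stack before ???: [0, 0]
Stack after ???:  [0]
Checking each choice:
  div: division by zero
  eq: produces [-1, 18, 13]
  mod: modulo by zero
  mul: MATCH


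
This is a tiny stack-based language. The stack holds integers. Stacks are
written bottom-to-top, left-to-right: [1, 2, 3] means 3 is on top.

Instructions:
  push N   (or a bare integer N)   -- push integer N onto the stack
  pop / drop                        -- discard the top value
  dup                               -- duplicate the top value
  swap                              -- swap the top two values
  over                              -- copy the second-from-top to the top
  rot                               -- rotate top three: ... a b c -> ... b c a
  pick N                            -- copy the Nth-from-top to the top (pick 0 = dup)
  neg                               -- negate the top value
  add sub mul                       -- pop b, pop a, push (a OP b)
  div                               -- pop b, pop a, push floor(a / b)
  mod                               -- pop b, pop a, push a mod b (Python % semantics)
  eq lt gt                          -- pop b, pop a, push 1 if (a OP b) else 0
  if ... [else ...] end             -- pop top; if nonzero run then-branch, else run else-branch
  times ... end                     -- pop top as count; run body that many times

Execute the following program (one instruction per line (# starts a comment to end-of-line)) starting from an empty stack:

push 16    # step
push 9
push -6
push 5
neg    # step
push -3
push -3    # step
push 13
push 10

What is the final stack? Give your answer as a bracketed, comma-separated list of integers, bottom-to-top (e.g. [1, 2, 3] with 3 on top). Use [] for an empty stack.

After 'push 16': [16]
After 'push 9': [16, 9]
After 'push -6': [16, 9, -6]
After 'push 5': [16, 9, -6, 5]
After 'neg': [16, 9, -6, -5]
After 'push -3': [16, 9, -6, -5, -3]
After 'push -3': [16, 9, -6, -5, -3, -3]
After 'push 13': [16, 9, -6, -5, -3, -3, 13]
After 'push 10': [16, 9, -6, -5, -3, -3, 13, 10]

Answer: [16, 9, -6, -5, -3, -3, 13, 10]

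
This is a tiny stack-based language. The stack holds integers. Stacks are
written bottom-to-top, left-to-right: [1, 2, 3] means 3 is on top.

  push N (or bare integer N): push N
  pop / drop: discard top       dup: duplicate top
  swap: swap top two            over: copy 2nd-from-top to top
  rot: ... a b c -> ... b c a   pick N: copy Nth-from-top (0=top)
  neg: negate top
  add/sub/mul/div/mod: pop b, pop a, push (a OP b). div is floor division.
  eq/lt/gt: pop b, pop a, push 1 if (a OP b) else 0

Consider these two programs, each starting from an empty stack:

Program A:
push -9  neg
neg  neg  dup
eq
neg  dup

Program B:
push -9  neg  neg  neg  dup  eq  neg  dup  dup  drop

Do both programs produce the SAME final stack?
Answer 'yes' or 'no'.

Program A trace:
  After 'push -9': [-9]
  After 'neg': [9]
  After 'neg': [-9]
  After 'neg': [9]
  After 'dup': [9, 9]
  After 'eq': [1]
  After 'neg': [-1]
  After 'dup': [-1, -1]
Program A final stack: [-1, -1]

Program B trace:
  After 'push -9': [-9]
  After 'neg': [9]
  After 'neg': [-9]
  After 'neg': [9]
  After 'dup': [9, 9]
  After 'eq': [1]
  After 'neg': [-1]
  After 'dup': [-1, -1]
  After 'dup': [-1, -1, -1]
  After 'drop': [-1, -1]
Program B final stack: [-1, -1]
Same: yes

Answer: yes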